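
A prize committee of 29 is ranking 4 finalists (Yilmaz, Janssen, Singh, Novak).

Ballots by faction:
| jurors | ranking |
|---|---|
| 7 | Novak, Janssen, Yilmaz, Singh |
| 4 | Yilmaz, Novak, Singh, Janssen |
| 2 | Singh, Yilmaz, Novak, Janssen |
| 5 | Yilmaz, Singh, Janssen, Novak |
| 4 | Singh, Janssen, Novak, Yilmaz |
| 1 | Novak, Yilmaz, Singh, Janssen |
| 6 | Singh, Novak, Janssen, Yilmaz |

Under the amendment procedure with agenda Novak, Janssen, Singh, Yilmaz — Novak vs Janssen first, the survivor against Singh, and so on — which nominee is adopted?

Round 1: Novak vs Janssen — 20–9, Novak advances.
Round 2: Novak vs Singh — 12–17, Singh advances.
Round 3: Singh vs Yilmaz — 12–17, Yilmaz advances.
Yilmaz survives the agenda.

Yilmaz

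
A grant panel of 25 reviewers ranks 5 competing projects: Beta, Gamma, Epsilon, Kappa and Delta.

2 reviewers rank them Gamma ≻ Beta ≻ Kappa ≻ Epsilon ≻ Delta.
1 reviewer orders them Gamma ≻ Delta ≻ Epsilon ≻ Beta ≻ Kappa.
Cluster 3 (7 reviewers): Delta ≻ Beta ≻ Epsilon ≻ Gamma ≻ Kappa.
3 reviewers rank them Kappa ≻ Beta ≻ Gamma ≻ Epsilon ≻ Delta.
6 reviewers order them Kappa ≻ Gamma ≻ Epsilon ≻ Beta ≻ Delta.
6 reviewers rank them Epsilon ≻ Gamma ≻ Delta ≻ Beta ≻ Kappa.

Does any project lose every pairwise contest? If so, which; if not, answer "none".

Pairwise majorities:
Beta vs Gamma: Gamma, 15–10.
Beta vs Epsilon: 2+7+3 = 12 for Beta, 13 for Epsilon — Epsilon by 13–12.
Beta vs Kappa: Beta wins 16–9.
Beta vs Delta: 11 to 14, Delta.
Gamma vs Epsilon: 2+1+3+6 = 12 for Gamma, 13 for Epsilon — Epsilon by 13–12.
Gamma vs Kappa: Gamma, 16–9.
Gamma vs Delta: Gamma, 18–7.
Epsilon vs Kappa: Epsilon preferred on 1+7+6 = 14 ballots; Epsilon wins 14–11.
Epsilon vs Delta: 17 to 8, Epsilon.
Kappa vs Delta: 11 to 14, Delta.
Only Kappa has no wins; Kappa is the Condorcet loser.

Kappa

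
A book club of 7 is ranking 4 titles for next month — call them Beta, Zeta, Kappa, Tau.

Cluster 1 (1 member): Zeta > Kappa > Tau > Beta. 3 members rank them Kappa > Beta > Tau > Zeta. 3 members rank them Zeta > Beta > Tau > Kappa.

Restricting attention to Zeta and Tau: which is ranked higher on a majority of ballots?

Ballots ranking Zeta above Tau: 1 + 3 = 4.
Ballots ranking Tau above Zeta: 7 − 4 = 3.
Zeta wins the head-to-head 4–3.

Zeta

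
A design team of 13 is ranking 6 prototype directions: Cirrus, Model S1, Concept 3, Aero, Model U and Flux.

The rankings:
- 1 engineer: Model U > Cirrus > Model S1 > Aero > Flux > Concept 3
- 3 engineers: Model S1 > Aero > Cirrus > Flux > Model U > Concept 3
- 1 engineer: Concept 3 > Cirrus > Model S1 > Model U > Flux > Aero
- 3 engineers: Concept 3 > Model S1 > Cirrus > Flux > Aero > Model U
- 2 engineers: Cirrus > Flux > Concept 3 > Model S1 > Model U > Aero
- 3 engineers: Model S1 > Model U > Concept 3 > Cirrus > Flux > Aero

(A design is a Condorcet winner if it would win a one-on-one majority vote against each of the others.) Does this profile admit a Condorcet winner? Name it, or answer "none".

Pairwise majorities:
Cirrus–Model S1: Model S1 9–4.
Cirrus–Concept 3: Concept 3 7–6.
Cirrus–Aero: Cirrus 10–3.
Cirrus–Model U: Cirrus 9–4.
Cirrus vs Flux: Cirrus, 13–0.
Model S1 vs Concept 3: Model S1, 7–6.
Model S1 vs Aero: Model S1, 13–0.
Model S1–Model U: Model S1 12–1.
Model S1 vs Flux: Model S1 wins 11–2.
Concept 3–Aero: Concept 3 9–4.
Concept 3 vs Model U: Model U wins 7–6.
Concept 3 vs Flux: Concept 3, 7–6.
Aero–Model U: Model U 7–6.
Aero vs Flux: Flux wins 9–4.
Model U vs Flux: Flux, 8–5.
Model S1 wins every pairwise contest, so Model S1 is the Condorcet winner.

Model S1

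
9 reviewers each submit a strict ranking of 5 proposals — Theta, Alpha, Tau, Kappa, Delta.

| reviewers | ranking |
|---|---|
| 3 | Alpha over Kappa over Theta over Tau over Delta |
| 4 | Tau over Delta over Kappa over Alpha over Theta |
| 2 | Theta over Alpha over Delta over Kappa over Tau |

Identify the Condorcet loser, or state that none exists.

Pairwise majorities:
Theta vs Alpha: 2 to 7, Alpha.
Theta vs Tau: Theta, 5–4.
Theta vs Kappa: Theta is ranked higher on 2 ballots, Kappa on 7. Kappa wins 7–2.
Theta vs Delta: Theta preferred on 3+2 = 5 ballots; Theta wins 5–4.
Alpha vs Tau: Alpha preferred on 3+2 = 5 ballots; Alpha wins 5–4.
Alpha vs Kappa: 5 to 4, Alpha.
Alpha vs Delta: Alpha preferred on 3+2 = 5 ballots; Alpha wins 5–4.
Tau vs Kappa: Kappa, 5–4.
Tau vs Delta: 7 to 2, Tau.
Kappa–Delta: Delta 6–3.
Each project has at least one pairwise win (Theta beats Tau; Alpha beats Theta; Tau beats Delta; Kappa beats Theta; Delta beats Kappa) — no Condorcet loser.

none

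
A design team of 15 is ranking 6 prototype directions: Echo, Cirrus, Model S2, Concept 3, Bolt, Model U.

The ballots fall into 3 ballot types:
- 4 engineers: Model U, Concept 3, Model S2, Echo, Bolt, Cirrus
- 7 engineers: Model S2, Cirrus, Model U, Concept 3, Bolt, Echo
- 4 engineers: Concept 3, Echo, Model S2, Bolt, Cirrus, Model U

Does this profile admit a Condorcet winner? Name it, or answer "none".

none

Pairwise majorities:
Echo vs Cirrus: 4+4 = 8 for Echo, 7 for Cirrus — Echo by 8–7.
Echo vs Model S2: 4 to 11, Model S2.
Echo vs Concept 3: Echo preferred on 0 ballots; Concept 3 wins 15–0.
Echo vs Bolt: 4+4 = 8 for Echo, 7 for Bolt — Echo by 8–7.
Echo vs Model U: Echo preferred on 4 ballots; Model U wins 11–4.
Cirrus vs Model S2: 0 for Cirrus, 15 for Model S2 — Model S2 by 15–0.
Cirrus vs Concept 3: Cirrus preferred on 7 ballots; Concept 3 wins 8–7.
Cirrus–Bolt: Bolt 8–7.
Cirrus vs Model U: Cirrus preferred on 7+4 = 11 ballots; Cirrus wins 11–4.
Model S2 vs Concept 3: Concept 3 wins 8–7.
Model S2 vs Bolt: 4+7+4 = 15 for Model S2, 0 for Bolt — Model S2 by 15–0.
Model S2 vs Model U: Model S2, 11–4.
Concept 3 vs Bolt: Concept 3, 15–0.
Concept 3 vs Model U: 4 to 11, Model U.
Bolt–Model U: Model U 11–4.
Every design loses at least once (Echo loses to Model S2; Cirrus loses to Echo; Model S2 loses to Concept 3; Concept 3 loses to Model U; Bolt loses to Echo; Model U loses to Cirrus). The majority relation contains the cycle Echo > Cirrus > Model U > Echo, so there is no Condorcet winner.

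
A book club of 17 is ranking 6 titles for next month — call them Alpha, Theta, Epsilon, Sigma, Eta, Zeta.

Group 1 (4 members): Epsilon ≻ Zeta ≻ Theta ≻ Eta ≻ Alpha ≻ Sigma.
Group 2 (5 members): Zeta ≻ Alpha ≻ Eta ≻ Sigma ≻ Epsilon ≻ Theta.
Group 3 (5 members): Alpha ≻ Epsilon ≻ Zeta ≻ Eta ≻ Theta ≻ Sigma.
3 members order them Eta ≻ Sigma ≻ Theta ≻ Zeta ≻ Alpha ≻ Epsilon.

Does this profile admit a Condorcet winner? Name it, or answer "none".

none

Head-to-head results (17 members):
Alpha vs Theta: Alpha wins 10–7.
Alpha vs Epsilon: Alpha wins 13–4.
Alpha vs Sigma: Alpha wins 14–3.
Alpha vs Eta: Alpha wins 10–7.
Alpha vs Zeta: Zeta, 12–5.
Theta vs Epsilon: Epsilon wins 14–3.
Theta vs Sigma: Theta, 9–8.
Theta vs Eta: Eta wins 13–4.
Theta vs Zeta: Zeta wins 14–3.
Epsilon vs Sigma: Epsilon wins 9–8.
Epsilon–Eta: Epsilon 9–8.
Epsilon–Zeta: Epsilon 9–8.
Sigma vs Eta: Eta, 17–0.
Sigma–Zeta: Zeta 14–3.
Eta vs Zeta: Zeta, 14–3.
Every book loses at least once (Alpha loses to Zeta; Theta loses to Alpha; Epsilon loses to Alpha; Sigma loses to Alpha; Eta loses to Alpha; Zeta loses to Epsilon). The majority relation contains the cycle Alpha beats Epsilon beats Zeta beats Alpha, so there is no Condorcet winner.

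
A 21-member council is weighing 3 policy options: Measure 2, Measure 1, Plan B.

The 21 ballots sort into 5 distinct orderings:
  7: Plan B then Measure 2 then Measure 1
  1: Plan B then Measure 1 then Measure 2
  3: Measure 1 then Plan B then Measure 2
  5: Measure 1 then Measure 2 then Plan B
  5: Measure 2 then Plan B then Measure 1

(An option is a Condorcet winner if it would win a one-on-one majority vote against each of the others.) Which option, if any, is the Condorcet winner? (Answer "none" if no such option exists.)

Plan B

Head-to-head results (21 council members):
Measure 2 vs Measure 1: 7+5 = 12 for Measure 2, 9 for Measure 1 — Measure 2 by 12–9.
Measure 2 vs Plan B: 5+5 = 10 for Measure 2, 11 for Plan B — Plan B by 11–10.
Measure 1 vs Plan B: 8 to 13, Plan B.
Plan B wins every pairwise contest, so Plan B is the Condorcet winner.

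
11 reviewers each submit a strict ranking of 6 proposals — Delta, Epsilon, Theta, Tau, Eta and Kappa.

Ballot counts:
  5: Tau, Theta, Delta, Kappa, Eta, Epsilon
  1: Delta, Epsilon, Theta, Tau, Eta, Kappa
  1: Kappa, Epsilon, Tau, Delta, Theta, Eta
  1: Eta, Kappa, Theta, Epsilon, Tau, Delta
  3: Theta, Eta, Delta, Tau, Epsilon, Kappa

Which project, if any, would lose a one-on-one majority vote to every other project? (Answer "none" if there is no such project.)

Head-to-head results (11 reviewers):
Delta vs Epsilon: Delta, 9–2.
Delta vs Theta: 2 to 9, Theta.
Delta vs Tau: 4 to 7, Tau.
Delta vs Eta: 5+1+1 = 7 for Delta, 4 for Eta — Delta by 7–4.
Delta vs Kappa: Delta, 9–2.
Epsilon vs Theta: 1+1 = 2 for Epsilon, 9 for Theta — Theta by 9–2.
Epsilon vs Tau: Epsilon is ranked higher on 1+1+1 = 3 ballots, Tau on 8. Tau wins 8–3.
Epsilon vs Eta: Eta wins 9–2.
Epsilon vs Kappa: 1+3 = 4 for Epsilon, 7 for Kappa — Kappa by 7–4.
Theta vs Tau: Theta is ranked higher on 1+1+3 = 5 ballots, Tau on 6. Tau wins 6–5.
Theta vs Eta: Theta wins 10–1.
Theta vs Kappa: Theta, 9–2.
Tau–Eta: Tau 7–4.
Tau vs Kappa: Tau is ranked higher on 5+1+3 = 9 ballots, Kappa on 2. Tau wins 9–2.
Eta–Kappa: Kappa 6–5.
Epsilon loses to every other project — it is the Condorcet loser.

Epsilon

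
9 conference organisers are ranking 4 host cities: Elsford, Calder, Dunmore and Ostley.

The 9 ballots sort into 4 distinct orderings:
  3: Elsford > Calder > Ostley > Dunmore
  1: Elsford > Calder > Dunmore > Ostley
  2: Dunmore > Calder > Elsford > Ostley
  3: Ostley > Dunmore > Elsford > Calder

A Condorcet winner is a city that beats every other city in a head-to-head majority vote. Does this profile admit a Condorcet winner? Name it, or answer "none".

none

Head-to-head results (9 organisers):
Elsford–Calder: Elsford 7–2.
Elsford vs Dunmore: Dunmore, 5–4.
Elsford vs Ostley: Elsford, 6–3.
Calder–Dunmore: Dunmore 5–4.
Calder–Ostley: Calder 6–3.
Dunmore vs Ostley: Ostley, 6–3.
Each city drops at least one matchup (Elsford loses to Dunmore; Calder loses to Elsford; Dunmore loses to Ostley; Ostley loses to Elsford); the cycle Elsford → Ostley → Dunmore → Elsford rules out a Condorcet winner.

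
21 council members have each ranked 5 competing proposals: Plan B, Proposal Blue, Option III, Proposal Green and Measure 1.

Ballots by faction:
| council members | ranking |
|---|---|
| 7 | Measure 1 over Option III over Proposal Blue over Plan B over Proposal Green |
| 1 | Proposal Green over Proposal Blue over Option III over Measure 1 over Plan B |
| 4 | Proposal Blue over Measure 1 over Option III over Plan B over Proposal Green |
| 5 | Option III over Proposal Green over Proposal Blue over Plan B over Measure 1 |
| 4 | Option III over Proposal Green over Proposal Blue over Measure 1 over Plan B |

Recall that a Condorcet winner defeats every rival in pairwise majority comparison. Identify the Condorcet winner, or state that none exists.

none

Head-to-head results (21 council members):
Plan B vs Proposal Blue: 0 to 21, Proposal Blue.
Plan B vs Option III: Plan B is ranked higher on 0 ballots, Option III on 21. Option III wins 21–0.
Plan B vs Proposal Green: Plan B is ranked higher on 7+4 = 11 ballots, Proposal Green on 10. Plan B wins 11–10.
Plan B–Measure 1: Measure 1 16–5.
Proposal Blue vs Option III: 1+4 = 5 for Proposal Blue, 16 for Option III — Option III by 16–5.
Proposal Blue vs Proposal Green: Proposal Blue preferred on 7+4 = 11 ballots; Proposal Blue wins 11–10.
Proposal Blue vs Measure 1: Proposal Blue, 14–7.
Option III–Proposal Green: Option III 20–1.
Option III–Measure 1: Measure 1 11–10.
Proposal Green vs Measure 1: 10 to 11, Measure 1.
Each option drops at least one matchup (Plan B loses to Proposal Blue; Proposal Blue loses to Option III; Option III loses to Measure 1; Proposal Green loses to Plan B; Measure 1 loses to Proposal Blue); the cycle Proposal Blue → Measure 1 → Option III → Proposal Blue rules out a Condorcet winner.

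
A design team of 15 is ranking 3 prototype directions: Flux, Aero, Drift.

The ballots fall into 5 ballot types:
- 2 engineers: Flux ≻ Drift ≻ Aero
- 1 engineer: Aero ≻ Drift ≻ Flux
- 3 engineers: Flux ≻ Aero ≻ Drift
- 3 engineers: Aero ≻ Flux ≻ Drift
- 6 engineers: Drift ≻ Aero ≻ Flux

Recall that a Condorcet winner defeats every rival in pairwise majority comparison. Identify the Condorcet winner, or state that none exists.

none

Check each pair by majority over 15 ballots:
Flux vs Aero: Aero, 10–5.
Flux vs Drift: Flux preferred on 2+3+3 = 8 ballots; Flux wins 8–7.
Aero vs Drift: 1+3+3 = 7 for Aero, 8 for Drift — Drift by 8–7.
Each design drops at least one matchup (Flux loses to Aero; Aero loses to Drift; Drift loses to Flux); the cycle Flux → Drift → Aero → Flux rules out a Condorcet winner.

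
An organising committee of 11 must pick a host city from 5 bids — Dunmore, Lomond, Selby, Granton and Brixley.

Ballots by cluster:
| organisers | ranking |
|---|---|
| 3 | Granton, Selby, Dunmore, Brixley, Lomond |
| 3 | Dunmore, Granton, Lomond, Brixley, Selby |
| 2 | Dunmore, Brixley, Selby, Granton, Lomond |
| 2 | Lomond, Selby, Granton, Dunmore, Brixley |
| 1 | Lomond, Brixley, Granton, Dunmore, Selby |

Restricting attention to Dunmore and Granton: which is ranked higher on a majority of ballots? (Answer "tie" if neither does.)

Granton

Ballots ranking Dunmore above Granton: 3 + 2 = 5.
Ballots ranking Granton above Dunmore: 11 − 5 = 6.
Granton wins the head-to-head 6–5.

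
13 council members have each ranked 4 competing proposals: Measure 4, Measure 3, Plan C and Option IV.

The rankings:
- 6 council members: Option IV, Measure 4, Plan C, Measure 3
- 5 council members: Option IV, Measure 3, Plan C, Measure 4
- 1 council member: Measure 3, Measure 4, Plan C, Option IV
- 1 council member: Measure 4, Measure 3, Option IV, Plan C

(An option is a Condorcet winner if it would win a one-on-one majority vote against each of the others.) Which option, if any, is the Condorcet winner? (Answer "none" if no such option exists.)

Option IV

Pairwise majorities:
Measure 4 vs Measure 3: 6+1 = 7 for Measure 4, 6 for Measure 3 — Measure 4 by 7–6.
Measure 4–Plan C: Measure 4 8–5.
Measure 4 vs Option IV: Option IV wins 11–2.
Measure 3 vs Plan C: Measure 3 wins 7–6.
Measure 3 vs Option IV: Measure 3 preferred on 1+1 = 2 ballots; Option IV wins 11–2.
Plan C vs Option IV: Plan C is ranked higher on 1 ballot, Option IV on 12. Option IV wins 12–1.
Option IV defeats every rival head-to-head and is the Condorcet winner.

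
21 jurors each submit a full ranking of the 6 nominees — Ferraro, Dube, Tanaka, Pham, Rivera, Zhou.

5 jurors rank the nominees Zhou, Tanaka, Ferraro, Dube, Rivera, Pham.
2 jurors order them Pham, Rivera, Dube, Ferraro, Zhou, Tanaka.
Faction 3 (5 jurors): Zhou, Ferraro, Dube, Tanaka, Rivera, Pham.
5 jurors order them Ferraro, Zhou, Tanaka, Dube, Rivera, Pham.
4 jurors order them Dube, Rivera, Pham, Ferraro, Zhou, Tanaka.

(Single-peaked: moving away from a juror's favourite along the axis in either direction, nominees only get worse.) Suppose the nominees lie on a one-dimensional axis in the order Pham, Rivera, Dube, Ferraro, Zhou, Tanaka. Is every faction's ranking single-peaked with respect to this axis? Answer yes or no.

yes

Axis positions: Pham=1, Rivera=2, Dube=3, Ferraro=4, Zhou=5, Tanaka=6.
Faction 1 (peak Zhou at position 5): ranking walks positions 5-6-4-3-2-1, expanding outward from the peak — single-peaked.
Faction 2 (peak Pham at position 1): ranking walks positions 1-2-3-4-5-6, expanding outward from the peak — single-peaked.
Faction 3 (peak Zhou at position 5): ranking walks positions 5-4-3-6-2-1, expanding outward from the peak — single-peaked.
Faction 4 (peak Ferraro at position 4): ranking walks positions 4-5-6-3-2-1, expanding outward from the peak — single-peaked.
Faction 5 (peak Dube at position 3): ranking walks positions 3-2-1-4-5-6, expanding outward from the peak — single-peaked.
Every ranking is single-peaked on this axis.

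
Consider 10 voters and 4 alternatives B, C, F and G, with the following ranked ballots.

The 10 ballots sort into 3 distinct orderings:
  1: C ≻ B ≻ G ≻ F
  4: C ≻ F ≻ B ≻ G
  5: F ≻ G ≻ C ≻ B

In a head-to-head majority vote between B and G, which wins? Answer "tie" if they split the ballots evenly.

tie

Ballots ranking B above G: 1 + 4 = 5.
Ballots ranking G above B: 10 − 5 = 5.
5–5: the pair ties.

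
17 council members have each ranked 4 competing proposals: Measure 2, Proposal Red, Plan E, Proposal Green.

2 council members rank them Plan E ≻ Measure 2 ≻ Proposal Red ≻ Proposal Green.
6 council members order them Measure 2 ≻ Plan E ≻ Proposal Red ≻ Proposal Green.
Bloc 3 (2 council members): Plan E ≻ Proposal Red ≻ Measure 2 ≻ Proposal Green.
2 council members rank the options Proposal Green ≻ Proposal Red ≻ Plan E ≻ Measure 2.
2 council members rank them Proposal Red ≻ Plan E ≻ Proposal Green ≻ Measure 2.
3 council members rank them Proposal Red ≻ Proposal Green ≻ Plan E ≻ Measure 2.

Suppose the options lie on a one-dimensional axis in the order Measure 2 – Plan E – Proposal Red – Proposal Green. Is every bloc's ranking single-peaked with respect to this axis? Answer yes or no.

Axis positions: Measure 2=1, Plan E=2, Proposal Red=3, Proposal Green=4.
Bloc 1 (peak Plan E at position 2): ranking walks positions 2-1-3-4, expanding outward from the peak — single-peaked.
Bloc 2 (peak Measure 2 at position 1): ranking walks positions 1-2-3-4, expanding outward from the peak — single-peaked.
Bloc 3 (peak Plan E at position 2): ranking walks positions 2-3-1-4, expanding outward from the peak — single-peaked.
Bloc 4 (peak Proposal Green at position 4): ranking walks positions 4-3-2-1, expanding outward from the peak — single-peaked.
Bloc 5 (peak Proposal Red at position 3): ranking walks positions 3-2-4-1, expanding outward from the peak — single-peaked.
Bloc 6 (peak Proposal Red at position 3): ranking walks positions 3-4-2-1, expanding outward from the peak — single-peaked.
Every ranking is single-peaked on this axis.

yes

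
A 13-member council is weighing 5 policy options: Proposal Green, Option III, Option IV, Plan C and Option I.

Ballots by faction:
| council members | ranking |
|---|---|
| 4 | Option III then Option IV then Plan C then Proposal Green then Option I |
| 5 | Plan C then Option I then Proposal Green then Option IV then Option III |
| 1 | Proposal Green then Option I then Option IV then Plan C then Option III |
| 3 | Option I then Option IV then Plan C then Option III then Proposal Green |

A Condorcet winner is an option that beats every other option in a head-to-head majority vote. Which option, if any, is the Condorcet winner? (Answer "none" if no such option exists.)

Head-to-head results (13 council members):
Proposal Green–Option III: Option III 7–6.
Proposal Green vs Option IV: Option IV, 7–6.
Proposal Green vs Plan C: Plan C, 12–1.
Proposal Green–Option I: Option I 8–5.
Option III vs Option IV: Option IV wins 9–4.
Option III vs Plan C: Plan C, 9–4.
Option III vs Option I: Option I wins 9–4.
Option IV vs Plan C: Option IV, 8–5.
Option IV vs Option I: Option I wins 9–4.
Plan C vs Option I: Plan C, 9–4.
No option is unbeaten: Proposal Green loses to Option III; Option III loses to Option IV; Option IV loses to Option I; Plan C loses to Option IV; Option I loses to Plan C. In particular Option IV beats Plan C beats Option I beats Option IV is a majority cycle — no Condorcet winner exists.

none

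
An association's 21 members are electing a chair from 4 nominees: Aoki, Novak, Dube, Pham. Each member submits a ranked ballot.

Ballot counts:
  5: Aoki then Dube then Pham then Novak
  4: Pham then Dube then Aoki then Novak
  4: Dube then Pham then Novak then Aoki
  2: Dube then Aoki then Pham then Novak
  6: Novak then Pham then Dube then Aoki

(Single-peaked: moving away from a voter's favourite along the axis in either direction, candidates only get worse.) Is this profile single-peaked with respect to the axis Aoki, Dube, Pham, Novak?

Axis positions: Aoki=1, Dube=2, Pham=3, Novak=4.
Cluster 1 (peak Aoki at position 1): ranking walks positions 1-2-3-4, expanding outward from the peak — single-peaked.
Cluster 2 (peak Pham at position 3): ranking walks positions 3-2-1-4, expanding outward from the peak — single-peaked.
Cluster 3 (peak Dube at position 2): ranking walks positions 2-3-4-1, expanding outward from the peak — single-peaked.
Cluster 4 (peak Dube at position 2): ranking walks positions 2-1-3-4, expanding outward from the peak — single-peaked.
Cluster 5 (peak Novak at position 4): ranking walks positions 4-3-2-1, expanding outward from the peak — single-peaked.
Every ranking is single-peaked on this axis.

yes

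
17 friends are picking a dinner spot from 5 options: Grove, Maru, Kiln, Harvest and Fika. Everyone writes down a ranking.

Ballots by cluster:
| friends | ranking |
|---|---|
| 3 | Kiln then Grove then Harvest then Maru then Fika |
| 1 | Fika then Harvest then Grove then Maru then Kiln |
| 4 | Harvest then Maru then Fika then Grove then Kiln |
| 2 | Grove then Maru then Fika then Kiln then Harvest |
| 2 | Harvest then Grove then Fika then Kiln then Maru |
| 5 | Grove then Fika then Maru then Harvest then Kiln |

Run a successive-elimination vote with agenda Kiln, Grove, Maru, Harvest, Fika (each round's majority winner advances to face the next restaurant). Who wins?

Grove

Round 1: Kiln vs Grove — 3–14, Grove advances.
Round 2: Grove vs Maru — 13–4, Grove advances.
Round 3: Grove vs Harvest — 10–7, Grove advances.
Round 4: Grove vs Fika — 12–5, Grove advances.
Grove survives the agenda.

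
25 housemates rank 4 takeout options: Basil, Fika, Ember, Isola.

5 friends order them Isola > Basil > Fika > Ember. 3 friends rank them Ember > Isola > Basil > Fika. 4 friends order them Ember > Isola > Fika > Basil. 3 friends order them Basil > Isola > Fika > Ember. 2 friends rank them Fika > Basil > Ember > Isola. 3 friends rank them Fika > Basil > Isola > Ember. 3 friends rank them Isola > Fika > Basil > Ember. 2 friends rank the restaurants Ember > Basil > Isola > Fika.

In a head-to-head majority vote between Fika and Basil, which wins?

Ballots ranking Fika above Basil: 4 + 2 + 3 + 3 = 12.
Ballots ranking Basil above Fika: 25 − 12 = 13.
Basil wins the head-to-head 13–12.

Basil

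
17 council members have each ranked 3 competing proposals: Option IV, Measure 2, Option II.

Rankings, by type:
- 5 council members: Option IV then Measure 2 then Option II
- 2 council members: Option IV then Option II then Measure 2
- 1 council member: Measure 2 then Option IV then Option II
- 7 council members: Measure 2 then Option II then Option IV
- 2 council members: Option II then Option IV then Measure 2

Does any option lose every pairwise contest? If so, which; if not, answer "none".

Head-to-head results (17 council members):
Option IV–Measure 2: Option IV 9–8.
Option IV vs Option II: Option IV is ranked higher on 5+2+1 = 8 ballots, Option II on 9. Option II wins 9–8.
Measure 2 vs Option II: 5+1+7 = 13 for Measure 2, 4 for Option II — Measure 2 by 13–4.
Each option has at least one pairwise win (Option IV beats Measure 2; Measure 2 beats Option II; Option II beats Option IV) — no Condorcet loser.

none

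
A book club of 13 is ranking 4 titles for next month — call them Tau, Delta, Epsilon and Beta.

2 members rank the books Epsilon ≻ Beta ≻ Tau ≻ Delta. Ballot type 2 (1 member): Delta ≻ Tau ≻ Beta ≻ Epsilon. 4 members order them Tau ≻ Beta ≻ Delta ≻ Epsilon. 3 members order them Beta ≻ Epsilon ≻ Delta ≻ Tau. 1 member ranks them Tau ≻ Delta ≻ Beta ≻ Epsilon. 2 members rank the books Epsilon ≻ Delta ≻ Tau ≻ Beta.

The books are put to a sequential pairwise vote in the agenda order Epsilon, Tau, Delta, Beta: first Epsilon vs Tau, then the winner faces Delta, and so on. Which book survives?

Beta

Round 1: Epsilon vs Tau — 7–6, Epsilon advances.
Round 2: Epsilon vs Delta — 7–6, Epsilon advances.
Round 3: Epsilon vs Beta — 4–9, Beta advances.
Beta survives the agenda.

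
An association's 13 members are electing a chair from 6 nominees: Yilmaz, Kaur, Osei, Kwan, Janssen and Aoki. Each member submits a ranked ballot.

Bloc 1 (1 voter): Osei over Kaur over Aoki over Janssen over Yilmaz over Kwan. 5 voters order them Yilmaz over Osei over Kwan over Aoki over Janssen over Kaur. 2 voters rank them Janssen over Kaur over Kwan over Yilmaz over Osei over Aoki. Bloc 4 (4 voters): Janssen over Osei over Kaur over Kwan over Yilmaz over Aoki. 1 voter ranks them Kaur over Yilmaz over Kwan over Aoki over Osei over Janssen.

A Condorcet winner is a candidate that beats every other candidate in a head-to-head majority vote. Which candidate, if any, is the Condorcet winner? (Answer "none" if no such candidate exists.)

none

Check each pair by majority over 13 ballots:
Yilmaz vs Kaur: 5 for Yilmaz, 8 for Kaur — Kaur by 8–5.
Yilmaz vs Osei: 8 to 5, Yilmaz.
Yilmaz vs Kwan: Yilmaz is ranked higher on 1+5+1 = 7 ballots, Kwan on 6. Yilmaz wins 7–6.
Yilmaz vs Janssen: Yilmaz preferred on 5+1 = 6 ballots; Janssen wins 7–6.
Yilmaz vs Aoki: Yilmaz is ranked higher on 5+2+4+1 = 12 ballots, Aoki on 1. Yilmaz wins 12–1.
Kaur vs Osei: Kaur preferred on 2+1 = 3 ballots; Osei wins 10–3.
Kaur vs Kwan: Kaur is ranked higher on 1+2+4+1 = 8 ballots, Kwan on 5. Kaur wins 8–5.
Kaur vs Janssen: 1+1 = 2 for Kaur, 11 for Janssen — Janssen by 11–2.
Kaur vs Aoki: 8 to 5, Kaur.
Osei vs Kwan: 1+5+4 = 10 for Osei, 3 for Kwan — Osei by 10–3.
Osei vs Janssen: Osei is ranked higher on 1+5+1 = 7 ballots, Janssen on 6. Osei wins 7–6.
Osei vs Aoki: Osei preferred on 1+5+2+4 = 12 ballots; Osei wins 12–1.
Kwan vs Janssen: 5+1 = 6 for Kwan, 7 for Janssen — Janssen by 7–6.
Kwan vs Aoki: Kwan is ranked higher on 5+2+4+1 = 12 ballots, Aoki on 1. Kwan wins 12–1.
Janssen vs Aoki: 2+4 = 6 for Janssen, 7 for Aoki — Aoki by 7–6.
Each candidate drops at least one matchup (Yilmaz loses to Kaur; Kaur loses to Osei; Osei loses to Yilmaz; Kwan loses to Yilmaz; Janssen loses to Osei; Aoki loses to Yilmaz); the cycle Yilmaz → Osei → Kaur → Yilmaz rules out a Condorcet winner.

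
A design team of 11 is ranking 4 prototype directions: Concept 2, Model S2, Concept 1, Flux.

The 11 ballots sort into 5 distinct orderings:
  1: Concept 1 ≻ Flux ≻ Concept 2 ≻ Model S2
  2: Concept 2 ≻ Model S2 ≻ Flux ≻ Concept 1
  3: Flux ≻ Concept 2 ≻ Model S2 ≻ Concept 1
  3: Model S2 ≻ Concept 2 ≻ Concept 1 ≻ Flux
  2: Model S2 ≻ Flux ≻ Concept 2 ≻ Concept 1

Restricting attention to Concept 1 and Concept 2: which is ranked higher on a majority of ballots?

Ballots ranking Concept 1 above Concept 2: 1.
Ballots ranking Concept 2 above Concept 1: 11 − 1 = 10.
Concept 2 wins the head-to-head 10–1.

Concept 2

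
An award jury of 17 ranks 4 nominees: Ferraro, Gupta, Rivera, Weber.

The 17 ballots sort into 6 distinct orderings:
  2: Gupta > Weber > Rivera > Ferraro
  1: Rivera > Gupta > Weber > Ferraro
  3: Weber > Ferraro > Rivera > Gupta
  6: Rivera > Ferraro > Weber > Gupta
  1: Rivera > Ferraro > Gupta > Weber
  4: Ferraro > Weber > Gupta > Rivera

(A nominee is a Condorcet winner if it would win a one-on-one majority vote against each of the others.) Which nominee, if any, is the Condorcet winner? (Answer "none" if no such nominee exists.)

none

Pairwise majorities:
Ferraro vs Gupta: 14 to 3, Ferraro.
Ferraro vs Rivera: Ferraro is ranked higher on 3+4 = 7 ballots, Rivera on 10. Rivera wins 10–7.
Ferraro vs Weber: Ferraro is ranked higher on 6+1+4 = 11 ballots, Weber on 6. Ferraro wins 11–6.
Gupta vs Rivera: Gupta preferred on 2+4 = 6 ballots; Rivera wins 11–6.
Gupta vs Weber: 4 to 13, Weber.
Rivera vs Weber: Rivera preferred on 1+6+1 = 8 ballots; Weber wins 9–8.
Each nominee drops at least one matchup (Ferraro loses to Rivera; Gupta loses to Ferraro; Rivera loses to Weber; Weber loses to Ferraro); the cycle Ferraro beats Weber beats Rivera beats Ferraro rules out a Condorcet winner.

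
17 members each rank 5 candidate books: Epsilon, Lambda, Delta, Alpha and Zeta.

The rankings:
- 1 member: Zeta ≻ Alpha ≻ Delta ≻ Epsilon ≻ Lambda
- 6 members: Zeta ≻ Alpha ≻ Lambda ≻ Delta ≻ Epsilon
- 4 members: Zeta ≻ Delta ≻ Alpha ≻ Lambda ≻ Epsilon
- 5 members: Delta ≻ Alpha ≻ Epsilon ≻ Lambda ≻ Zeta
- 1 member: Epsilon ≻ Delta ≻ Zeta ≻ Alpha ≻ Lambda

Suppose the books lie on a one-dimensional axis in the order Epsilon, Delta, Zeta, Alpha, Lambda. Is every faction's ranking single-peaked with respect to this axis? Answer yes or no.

no

Axis positions: Epsilon=1, Delta=2, Zeta=3, Alpha=4, Lambda=5.
Faction 1 (peak Zeta at position 3): ranking walks positions 3-4-2-1-5, expanding outward from the peak — single-peaked.
Faction 2 (peak Zeta at position 3): ranking walks positions 3-4-5-2-1, expanding outward from the peak — single-peaked.
Faction 3 (peak Zeta at position 3): ranking walks positions 3-2-4-5-1, expanding outward from the peak — single-peaked.
Faction 4: ranking walks positions 2-4-1-5-3; Alpha is ranked above Zeta even though Zeta lies between Alpha and the peak Delta on the axis — preferences dip and rise again. Not single-peaked.
Faction 5 (peak Epsilon at position 1): ranking walks positions 1-2-3-4-5, expanding outward from the peak — single-peaked.
Faction 4 violates single-peakedness, so the profile is not single-peaked on this axis.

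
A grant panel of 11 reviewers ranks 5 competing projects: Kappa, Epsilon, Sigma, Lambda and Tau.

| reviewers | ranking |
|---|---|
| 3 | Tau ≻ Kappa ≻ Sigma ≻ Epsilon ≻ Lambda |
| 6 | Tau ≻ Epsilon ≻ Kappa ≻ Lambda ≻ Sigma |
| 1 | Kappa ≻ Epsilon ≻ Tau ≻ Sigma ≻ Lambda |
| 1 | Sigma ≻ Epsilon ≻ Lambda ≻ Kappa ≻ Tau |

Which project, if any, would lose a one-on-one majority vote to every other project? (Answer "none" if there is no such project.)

Pairwise majorities:
Kappa vs Epsilon: 4 to 7, Epsilon.
Kappa vs Sigma: 10 to 1, Kappa.
Kappa vs Lambda: Kappa, 10–1.
Kappa vs Tau: Tau, 9–2.
Epsilon vs Sigma: 6+1 = 7 for Epsilon, 4 for Sigma — Epsilon by 7–4.
Epsilon vs Lambda: Epsilon is ranked higher on 3+6+1+1 = 11 ballots, Lambda on 0. Epsilon wins 11–0.
Epsilon vs Tau: Epsilon preferred on 1+1 = 2 ballots; Tau wins 9–2.
Sigma vs Lambda: Sigma is ranked higher on 3+1+1 = 5 ballots, Lambda on 6. Lambda wins 6–5.
Sigma vs Tau: Tau, 10–1.
Lambda vs Tau: Tau wins 10–1.
Sigma is beaten in every head-to-head and is the Condorcet loser.

Sigma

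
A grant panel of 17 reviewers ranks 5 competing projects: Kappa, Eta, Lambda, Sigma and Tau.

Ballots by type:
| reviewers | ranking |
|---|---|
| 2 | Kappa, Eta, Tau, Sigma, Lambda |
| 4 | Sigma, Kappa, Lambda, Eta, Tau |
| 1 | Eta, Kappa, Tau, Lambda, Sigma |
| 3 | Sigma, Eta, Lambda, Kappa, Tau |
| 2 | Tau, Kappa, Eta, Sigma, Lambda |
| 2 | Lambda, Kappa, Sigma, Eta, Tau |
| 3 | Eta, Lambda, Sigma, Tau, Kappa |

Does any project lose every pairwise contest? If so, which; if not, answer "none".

Tau

Pairwise majorities:
Kappa vs Eta: Kappa, 10–7.
Kappa–Lambda: Kappa 9–8.
Kappa vs Sigma: Sigma, 10–7.
Kappa vs Tau: 2+4+1+3+2 = 12 for Kappa, 5 for Tau — Kappa by 12–5.
Eta vs Lambda: Eta, 11–6.
Eta vs Sigma: Eta preferred on 2+1+2+3 = 8 ballots; Sigma wins 9–8.
Eta vs Tau: 15 to 2, Eta.
Lambda–Sigma: Sigma 11–6.
Lambda–Tau: Lambda 12–5.
Sigma vs Tau: 12 to 5, Sigma.
Only Tau has no wins; Tau is the Condorcet loser.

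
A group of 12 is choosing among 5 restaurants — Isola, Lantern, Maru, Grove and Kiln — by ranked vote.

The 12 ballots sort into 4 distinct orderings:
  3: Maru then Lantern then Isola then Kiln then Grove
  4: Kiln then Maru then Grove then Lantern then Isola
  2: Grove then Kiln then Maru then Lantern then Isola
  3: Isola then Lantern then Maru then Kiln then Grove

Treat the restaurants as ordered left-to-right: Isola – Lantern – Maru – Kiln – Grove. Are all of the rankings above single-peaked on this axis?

Axis positions: Isola=1, Lantern=2, Maru=3, Kiln=4, Grove=5.
Group 1 (peak Maru at position 3): ranking walks positions 3-2-1-4-5, expanding outward from the peak — single-peaked.
Group 2 (peak Kiln at position 4): ranking walks positions 4-3-5-2-1, expanding outward from the peak — single-peaked.
Group 3 (peak Grove at position 5): ranking walks positions 5-4-3-2-1, expanding outward from the peak — single-peaked.
Group 4 (peak Isola at position 1): ranking walks positions 1-2-3-4-5, expanding outward from the peak — single-peaked.
Every ranking is single-peaked on this axis.

yes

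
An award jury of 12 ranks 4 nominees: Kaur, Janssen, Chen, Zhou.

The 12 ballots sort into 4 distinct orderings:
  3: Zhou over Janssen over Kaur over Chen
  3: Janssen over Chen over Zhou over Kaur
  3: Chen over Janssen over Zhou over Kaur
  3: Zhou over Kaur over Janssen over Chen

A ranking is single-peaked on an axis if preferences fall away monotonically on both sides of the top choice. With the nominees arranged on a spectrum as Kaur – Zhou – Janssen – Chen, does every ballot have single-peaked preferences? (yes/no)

Axis positions: Kaur=1, Zhou=2, Janssen=3, Chen=4.
Type 1 (peak Zhou at position 2): ranking walks positions 2-3-1-4, expanding outward from the peak — single-peaked.
Type 2 (peak Janssen at position 3): ranking walks positions 3-4-2-1, expanding outward from the peak — single-peaked.
Type 3 (peak Chen at position 4): ranking walks positions 4-3-2-1, expanding outward from the peak — single-peaked.
Type 4 (peak Zhou at position 2): ranking walks positions 2-1-3-4, expanding outward from the peak — single-peaked.
Every ranking is single-peaked on this axis.

yes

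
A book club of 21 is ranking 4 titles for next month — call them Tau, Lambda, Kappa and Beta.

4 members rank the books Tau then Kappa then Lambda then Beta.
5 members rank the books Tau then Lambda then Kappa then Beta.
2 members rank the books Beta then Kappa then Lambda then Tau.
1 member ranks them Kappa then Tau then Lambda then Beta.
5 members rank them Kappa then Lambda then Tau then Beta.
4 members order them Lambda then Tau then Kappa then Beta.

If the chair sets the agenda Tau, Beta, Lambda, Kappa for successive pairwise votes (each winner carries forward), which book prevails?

Kappa

Round 1: Tau vs Beta — 19–2, Tau advances.
Round 2: Tau vs Lambda — 10–11, Lambda advances.
Round 3: Lambda vs Kappa — 9–12, Kappa advances.
The agenda winner is Kappa.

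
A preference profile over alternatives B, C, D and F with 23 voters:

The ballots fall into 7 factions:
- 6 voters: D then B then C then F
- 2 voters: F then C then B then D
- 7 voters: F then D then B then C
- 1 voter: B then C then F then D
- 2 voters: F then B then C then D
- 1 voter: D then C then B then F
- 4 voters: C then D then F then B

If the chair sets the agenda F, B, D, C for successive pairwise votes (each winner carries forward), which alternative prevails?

C

Round 1: F vs B — 15–8, F advances.
Round 2: F vs D — 12–11, F advances.
Round 3: F vs C — 11–12, C advances.
The agenda winner is C.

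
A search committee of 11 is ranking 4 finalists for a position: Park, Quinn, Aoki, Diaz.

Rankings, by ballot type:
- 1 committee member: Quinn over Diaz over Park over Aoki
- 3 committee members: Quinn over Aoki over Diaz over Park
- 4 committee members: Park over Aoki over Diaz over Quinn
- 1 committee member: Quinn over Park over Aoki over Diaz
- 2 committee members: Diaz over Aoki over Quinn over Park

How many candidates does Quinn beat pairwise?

1

Quinn against each rival (11 committee members):
Quinn vs Park: Quinn is ranked higher on 1+3+1+2 = 7 ballots, Park on 4. Quinn wins 7–4.
Quinn vs Aoki: Aoki wins 6–5.
Quinn vs Diaz: Quinn is ranked higher on 1+3+1 = 5 ballots, Diaz on 6. Diaz wins 6–5.
Quinn beats Park; loses to Aoki, Diaz — 1 pairwise win.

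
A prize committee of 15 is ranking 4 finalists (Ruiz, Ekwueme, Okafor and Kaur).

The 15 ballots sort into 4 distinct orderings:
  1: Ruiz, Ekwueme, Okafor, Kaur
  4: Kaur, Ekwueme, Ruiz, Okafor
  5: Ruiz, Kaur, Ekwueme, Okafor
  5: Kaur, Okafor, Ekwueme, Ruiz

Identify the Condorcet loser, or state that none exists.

Okafor

Head-to-head results (15 jurors):
Ruiz vs Ekwueme: 6 to 9, Ekwueme.
Ruiz–Okafor: Ruiz 10–5.
Ruiz vs Kaur: Ruiz preferred on 1+5 = 6 ballots; Kaur wins 9–6.
Ekwueme vs Okafor: Ekwueme wins 10–5.
Ekwueme vs Kaur: 1 for Ekwueme, 14 for Kaur — Kaur by 14–1.
Okafor vs Kaur: Kaur, 14–1.
Only Okafor has no wins; Okafor is the Condorcet loser.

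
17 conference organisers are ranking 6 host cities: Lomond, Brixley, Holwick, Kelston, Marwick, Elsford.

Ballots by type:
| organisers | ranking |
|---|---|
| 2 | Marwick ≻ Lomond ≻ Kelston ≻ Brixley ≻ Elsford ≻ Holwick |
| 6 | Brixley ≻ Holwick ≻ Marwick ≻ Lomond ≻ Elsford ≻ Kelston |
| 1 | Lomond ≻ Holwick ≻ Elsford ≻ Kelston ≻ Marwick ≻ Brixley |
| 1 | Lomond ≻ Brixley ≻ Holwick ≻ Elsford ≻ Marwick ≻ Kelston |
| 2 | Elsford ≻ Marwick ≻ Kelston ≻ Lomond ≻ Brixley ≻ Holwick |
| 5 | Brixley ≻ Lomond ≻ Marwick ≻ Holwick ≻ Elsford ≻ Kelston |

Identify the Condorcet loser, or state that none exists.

Kelston

Head-to-head results (17 organisers):
Lomond–Brixley: Brixley 11–6.
Lomond vs Holwick: Lomond, 11–6.
Lomond vs Kelston: 15 to 2, Lomond.
Lomond vs Marwick: Marwick, 10–7.
Lomond vs Elsford: 15 to 2, Lomond.
Brixley vs Holwick: 2+6+1+2+5 = 16 for Brixley, 1 for Holwick — Brixley by 16–1.
Brixley vs Kelston: Brixley preferred on 6+1+5 = 12 ballots; Brixley wins 12–5.
Brixley vs Marwick: 6+1+5 = 12 for Brixley, 5 for Marwick — Brixley by 12–5.
Brixley vs Elsford: 2+6+1+5 = 14 for Brixley, 3 for Elsford — Brixley by 14–3.
Holwick–Kelston: Holwick 13–4.
Holwick vs Marwick: Holwick preferred on 6+1+1 = 8 ballots; Marwick wins 9–8.
Holwick–Elsford: Holwick 13–4.
Kelston vs Marwick: 1 to 16, Marwick.
Kelston vs Elsford: Elsford wins 15–2.
Marwick vs Elsford: Marwick, 13–4.
Kelston is beaten in every head-to-head and is the Condorcet loser.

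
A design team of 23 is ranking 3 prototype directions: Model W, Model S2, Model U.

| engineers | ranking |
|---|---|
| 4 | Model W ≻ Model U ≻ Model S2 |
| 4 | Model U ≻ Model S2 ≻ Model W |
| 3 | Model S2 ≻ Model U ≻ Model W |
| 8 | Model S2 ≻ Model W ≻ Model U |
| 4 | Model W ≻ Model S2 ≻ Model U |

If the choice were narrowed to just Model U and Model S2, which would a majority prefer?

Model S2

Ballots ranking Model U above Model S2: 4 + 4 = 8.
Ballots ranking Model S2 above Model U: 23 − 8 = 15.
Model S2 wins the head-to-head 15–8.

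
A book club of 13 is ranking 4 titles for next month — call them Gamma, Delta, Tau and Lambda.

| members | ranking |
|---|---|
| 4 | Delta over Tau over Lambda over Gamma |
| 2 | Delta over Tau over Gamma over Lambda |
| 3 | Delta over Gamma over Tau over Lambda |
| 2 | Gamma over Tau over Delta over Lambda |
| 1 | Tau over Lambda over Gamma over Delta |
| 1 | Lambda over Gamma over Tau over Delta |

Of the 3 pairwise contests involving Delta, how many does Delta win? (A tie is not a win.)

3

Delta against each rival (13 members):
Delta vs Gamma: Delta, 9–4.
Delta–Tau: Delta 9–4.
Delta–Lambda: Delta 11–2.
Delta beats Gamma, Tau, Lambda — 3 pairwise wins.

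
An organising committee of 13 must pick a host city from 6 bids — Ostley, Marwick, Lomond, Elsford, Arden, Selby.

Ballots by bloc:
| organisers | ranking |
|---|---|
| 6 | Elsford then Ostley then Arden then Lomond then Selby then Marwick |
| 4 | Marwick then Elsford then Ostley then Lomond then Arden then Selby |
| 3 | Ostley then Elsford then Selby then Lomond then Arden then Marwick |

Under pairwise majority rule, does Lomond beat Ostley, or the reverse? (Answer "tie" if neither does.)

Ostley

No ballot ranks Lomond above Ostley: 0.
Ballots ranking Ostley above Lomond: 13 − 0 = 13.
Ostley wins the head-to-head 13–0.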